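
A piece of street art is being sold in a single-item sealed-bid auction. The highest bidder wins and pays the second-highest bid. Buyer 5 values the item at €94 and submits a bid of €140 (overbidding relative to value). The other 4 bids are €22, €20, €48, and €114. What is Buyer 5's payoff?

Payoff = -€20.

Highest competing bid: €114.
Buyer 5's bid €140 is the highest overall, so Buyer 5 wins and pays the second-highest bid, €114.
Payoff = value − price = €94 − €114 = -€20.
Overbidding won the item at a price above value — truthful bidding would have avoided this loss.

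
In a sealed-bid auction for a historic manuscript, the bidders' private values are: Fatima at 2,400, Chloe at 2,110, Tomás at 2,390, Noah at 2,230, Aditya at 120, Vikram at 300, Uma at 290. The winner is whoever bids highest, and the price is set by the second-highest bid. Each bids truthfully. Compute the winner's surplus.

Ordered from highest: Fatima 2,400, then Tomás 2,390, then Noah 2,230, then Chloe 2,110, then Vikram 300, then Uma 290, then Aditya 120.
Fatima wins with the top bid and pays the second-highest, 2,390.
Surplus = 2,400 − 2,390 = 10.

Surplus = 10.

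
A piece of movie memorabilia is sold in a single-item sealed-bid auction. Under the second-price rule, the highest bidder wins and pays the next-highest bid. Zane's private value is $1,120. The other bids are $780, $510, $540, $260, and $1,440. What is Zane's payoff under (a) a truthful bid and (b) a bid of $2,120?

The highest competing bid is $1,440.
Bidding truthfully at $1,120: the top bid is $1,440 (a rival), so Zane loses. Payoff = $0.
Bidding $2,120: Zane has the top bid, wins, and pays the second-highest bid $1,440. Payoff = $1,120 − $1,440 = -$320.
Deviating from a truthful bid can only lose payoff in a second-price auction — never gain.

Truthful: $0; alternative: -$320.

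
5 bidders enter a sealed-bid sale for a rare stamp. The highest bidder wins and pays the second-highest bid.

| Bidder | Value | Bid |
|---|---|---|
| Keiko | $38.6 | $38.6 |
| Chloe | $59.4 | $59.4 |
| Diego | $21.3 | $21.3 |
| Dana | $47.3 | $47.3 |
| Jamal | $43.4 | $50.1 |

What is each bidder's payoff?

Payoffs: Keiko $0.0, Chloe $9.3, Diego $0.0, Dana $0.0, Jamal $0.0.

Sorted high to low: Chloe $59.4, then Jamal $50.1, then Dana $47.3, then Keiko $38.6, then Diego $21.3.
Chloe has the top bid and wins; the price is the second-highest bid, $50.1.
Chloe's payoff = $59.4 − $50.1 = $9.3. All other bidders lose, so their payoff is 0.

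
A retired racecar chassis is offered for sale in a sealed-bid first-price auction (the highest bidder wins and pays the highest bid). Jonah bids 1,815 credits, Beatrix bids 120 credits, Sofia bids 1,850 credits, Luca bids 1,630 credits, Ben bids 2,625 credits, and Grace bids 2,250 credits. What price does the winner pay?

Price paid: 2,625 credits.

Ranking the bids: Ben 2,625 credits, then Grace 2,250 credits, then Sofia 1,850 credits, then Jonah 1,815 credits, then Luca 1,630 credits, then Beatrix 120 credits.
Ben is the highest bidder, so Ben wins.
Under the first-price rule, the price is the highest bid: 2,625 credits.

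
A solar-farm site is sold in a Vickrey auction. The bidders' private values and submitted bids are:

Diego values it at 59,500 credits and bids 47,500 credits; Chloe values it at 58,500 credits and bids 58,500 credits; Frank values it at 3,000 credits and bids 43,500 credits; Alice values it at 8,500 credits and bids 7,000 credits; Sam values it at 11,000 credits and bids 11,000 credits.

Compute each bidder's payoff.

Ordered from highest: Chloe 58,500 credits > Diego 47,500 credits > Frank 43,500 credits > Sam 11,000 credits > Alice 7,000 credits.
Chloe has the top bid and wins; the price is the second-highest bid, 47,500 credits.
Chloe's payoff = 58,500 credits − 47,500 credits = 11,000 credits. All other bidders lose, so their payoff is 0.

Diego 0 credits, Chloe 11,000 credits, Frank 0 credits, Alice 0 credits, Sam 0 credits.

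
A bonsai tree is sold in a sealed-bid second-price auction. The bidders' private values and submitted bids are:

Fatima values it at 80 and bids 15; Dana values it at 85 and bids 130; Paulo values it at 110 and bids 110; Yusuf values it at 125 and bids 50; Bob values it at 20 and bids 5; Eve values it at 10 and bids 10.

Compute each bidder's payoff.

Payoffs: Fatima 0, Dana -25, Paulo 0, Yusuf 0, Bob 0, Eve 0.

Sorted high to low: Dana 130, then Paulo 110, then Yusuf 50, then Fatima 15, then Eve 10, then Bob 5.
Dana has the top bid and wins; the price is the second-highest bid, 110.
Dana's payoff = 85 − 110 = -25. All other bidders lose, so their payoff is 0.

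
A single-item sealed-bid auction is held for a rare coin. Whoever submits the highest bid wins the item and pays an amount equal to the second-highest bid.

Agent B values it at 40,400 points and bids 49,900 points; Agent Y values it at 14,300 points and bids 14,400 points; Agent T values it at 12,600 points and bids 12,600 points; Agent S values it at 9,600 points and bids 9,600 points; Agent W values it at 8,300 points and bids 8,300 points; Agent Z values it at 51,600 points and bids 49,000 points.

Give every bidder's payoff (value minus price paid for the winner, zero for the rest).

Payoffs: Agent B -8,600 points, Agent Y 0 points, Agent T 0 points, Agent S 0 points, Agent W 0 points, Agent Z 0 points.

Ranking the bids: Agent B 49,900 points > Agent Z 49,000 points > Agent Y 14,400 points > Agent T 12,600 points > Agent S 9,600 points > Agent W 8,300 points.
Agent B has the top bid and wins; the price is the second-highest bid, 49,000 points.
Agent B's payoff = 40,400 points − 49,000 points = -8,600 points. All other bidders lose, so their payoff is 0.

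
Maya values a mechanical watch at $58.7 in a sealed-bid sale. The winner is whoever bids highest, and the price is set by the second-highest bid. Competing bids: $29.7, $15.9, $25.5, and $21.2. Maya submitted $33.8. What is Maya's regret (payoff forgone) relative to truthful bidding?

$0.0

The highest competing bid is $29.7.
Bidding truthfully at $58.7: Maya has the top bid, wins, and pays the second-highest bid $29.7. Payoff = $58.7 − $29.7 = $29.0.
Bidding $33.8: Maya has the top bid, wins, and pays the second-highest bid $29.7. Payoff = $58.7 − $29.7 = $29.0.
Regret = truthful payoff − actual payoff = $29.0 − $29.0 = $0.0.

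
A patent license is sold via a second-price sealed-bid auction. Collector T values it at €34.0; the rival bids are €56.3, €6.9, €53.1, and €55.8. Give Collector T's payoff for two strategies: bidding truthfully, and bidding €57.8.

The highest competing bid is €56.3.
Bidding truthfully at €34.0: the top bid is €56.3 (a rival), so Collector T loses. Payoff = €0.0.
Bidding €57.8: Collector T has the top bid, wins, and pays the second-highest bid €56.3. Payoff = €34.0 − €56.3 = -€22.3.
Deviating from a truthful bid can only lose payoff in a second-price auction — never gain.

Truthful: €0.0; alternative: -€22.3.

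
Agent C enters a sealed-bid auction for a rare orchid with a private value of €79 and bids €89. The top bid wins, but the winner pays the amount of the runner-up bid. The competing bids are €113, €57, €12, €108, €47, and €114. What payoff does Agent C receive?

Highest competing bid: €114.
Agent C's bid €89 is not the highest, so Agent C loses, pays nothing, and earns zero payoff.

Payoff = €0.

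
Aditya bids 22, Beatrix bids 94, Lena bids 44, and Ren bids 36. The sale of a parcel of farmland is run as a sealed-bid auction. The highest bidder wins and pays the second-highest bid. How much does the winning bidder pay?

Bids in descending order: Beatrix 94; Lena 44; Ren 36; Aditya 22.
Beatrix has the highest bid, so Beatrix wins.
The second-highest bid is 44, so that is what Beatrix pays.

44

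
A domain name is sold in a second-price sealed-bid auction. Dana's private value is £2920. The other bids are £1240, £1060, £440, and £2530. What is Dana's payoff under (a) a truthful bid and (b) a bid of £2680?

The highest competing bid is £2530.
Bidding truthfully at £2920: Dana has the top bid, wins, and pays the second-highest bid £2530. Payoff = £2920 − £2530 = £390.
Bidding £2680: Dana has the top bid, wins, and pays the second-highest bid £2530. Payoff = £2920 − £2530 = £390.
The bid only affects whether you win, not the price — here both bids land on the same side of the top rival bid, so the deviation is payoff-neutral.

Truthful: £390; alternative: £390.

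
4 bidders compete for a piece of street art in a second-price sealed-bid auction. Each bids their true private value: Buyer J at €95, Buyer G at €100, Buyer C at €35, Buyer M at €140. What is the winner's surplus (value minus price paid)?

Ordered from highest: Buyer M €140 > Buyer G €100 > Buyer J €95 > Buyer C €35.
Buyer M wins with the top bid and pays the second-highest, €100.
Surplus = €140 − €100 = €40.

Surplus = €40.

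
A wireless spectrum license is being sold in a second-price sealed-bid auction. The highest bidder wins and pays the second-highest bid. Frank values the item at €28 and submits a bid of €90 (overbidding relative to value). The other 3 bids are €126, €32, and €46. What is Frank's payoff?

Frank's payoff: €0.

Highest competing bid: €126.
Frank's bid €90 is not the highest, so Frank loses, pays nothing, and earns zero payoff.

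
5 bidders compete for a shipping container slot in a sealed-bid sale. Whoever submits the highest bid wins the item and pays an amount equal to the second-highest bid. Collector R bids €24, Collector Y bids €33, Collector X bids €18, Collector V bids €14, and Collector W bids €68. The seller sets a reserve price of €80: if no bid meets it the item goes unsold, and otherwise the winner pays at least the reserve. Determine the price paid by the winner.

Ordered from highest: Collector W €68, then Collector Y €33, then Collector R €24, then Collector X €18, then Collector V €14.
The top bid €68 is below the reserve €80, so the item goes unsold and nothing is paid.

unsold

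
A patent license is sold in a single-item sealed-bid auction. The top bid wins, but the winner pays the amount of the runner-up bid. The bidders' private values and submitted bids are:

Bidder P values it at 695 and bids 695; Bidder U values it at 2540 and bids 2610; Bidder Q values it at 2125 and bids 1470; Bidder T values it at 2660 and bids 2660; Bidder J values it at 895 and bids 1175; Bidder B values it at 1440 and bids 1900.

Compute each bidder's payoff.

Ordered from highest: Bidder T 2660 > Bidder U 2610 > Bidder B 1900 > Bidder Q 1470 > Bidder J 1175 > Bidder P 695.
Bidder T has the top bid and wins; the price is the second-highest bid, 2610.
Bidder T's payoff = 2660 − 2610 = 50. All other bidders lose, so their payoff is 0.

Bidder P 0, Bidder U 0, Bidder Q 0, Bidder T 50, Bidder J 0, Bidder B 0.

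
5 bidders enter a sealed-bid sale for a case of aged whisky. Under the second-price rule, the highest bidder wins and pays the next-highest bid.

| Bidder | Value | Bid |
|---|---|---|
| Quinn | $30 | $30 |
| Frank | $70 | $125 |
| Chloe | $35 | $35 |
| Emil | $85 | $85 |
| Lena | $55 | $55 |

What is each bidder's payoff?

Sorted high to low: Frank $125 > Emil $85 > Lena $55 > Chloe $35 > Quinn $30.
Frank has the top bid and wins; the price is the second-highest bid, $85.
Frank's payoff = $70 − $85 = -$15. All other bidders lose, so their payoff is 0.

Payoffs: Quinn $0, Frank -$15, Chloe $0, Emil $0, Lena $0.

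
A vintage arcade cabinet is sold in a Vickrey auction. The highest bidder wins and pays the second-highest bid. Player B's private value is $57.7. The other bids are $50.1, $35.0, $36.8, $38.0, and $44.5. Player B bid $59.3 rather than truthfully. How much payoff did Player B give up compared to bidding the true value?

The highest competing bid is $50.1.
Bidding truthfully at $57.7: Player B has the top bid, wins, and pays the second-highest bid $50.1. Payoff = $57.7 − $50.1 = $7.6.
Bidding $59.3: Player B has the top bid, wins, and pays the second-highest bid $50.1. Payoff = $57.7 − $50.1 = $7.6.
Regret = truthful payoff − actual payoff = $7.6 − $7.6 = $0.0.

Regret: $0.0.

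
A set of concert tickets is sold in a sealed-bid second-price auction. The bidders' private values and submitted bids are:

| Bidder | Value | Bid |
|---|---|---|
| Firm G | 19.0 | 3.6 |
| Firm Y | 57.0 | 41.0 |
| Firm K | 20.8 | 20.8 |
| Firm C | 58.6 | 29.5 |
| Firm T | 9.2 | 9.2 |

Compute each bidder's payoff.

Firm G 0.0, Firm Y 27.5, Firm K 0.0, Firm C 0.0, Firm T 0.0.

Sorted high to low: Firm Y 41.0 > Firm C 29.5 > Firm K 20.8 > Firm T 9.2 > Firm G 3.6.
Firm Y has the top bid and wins; the price is the second-highest bid, 29.5.
Firm Y's payoff = 57.0 − 29.5 = 27.5. All other bidders lose, so their payoff is 0.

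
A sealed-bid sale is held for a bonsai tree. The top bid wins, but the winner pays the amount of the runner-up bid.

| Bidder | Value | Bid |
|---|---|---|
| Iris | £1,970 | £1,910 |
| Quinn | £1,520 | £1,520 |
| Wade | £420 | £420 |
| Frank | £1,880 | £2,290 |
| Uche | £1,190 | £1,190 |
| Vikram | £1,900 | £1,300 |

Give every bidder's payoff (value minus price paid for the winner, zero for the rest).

Ranking the bids: Frank £2,290; Iris £1,910; Quinn £1,520; Vikram £1,300; Uche £1,190; Wade £420.
Frank has the top bid and wins; the price is the second-highest bid, £1,910.
Frank's payoff = £1,880 − £1,910 = -£30. All other bidders lose, so their payoff is 0.

Iris £0, Quinn £0, Wade £0, Frank -£30, Uche £0, Vikram £0.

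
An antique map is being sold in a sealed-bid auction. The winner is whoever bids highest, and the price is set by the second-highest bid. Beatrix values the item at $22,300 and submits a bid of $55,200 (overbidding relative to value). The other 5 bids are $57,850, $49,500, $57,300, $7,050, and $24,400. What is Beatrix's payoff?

Highest competing bid: $57,850.
Beatrix's bid $55,200 is not the highest, so Beatrix loses, pays nothing, and earns zero payoff.

$0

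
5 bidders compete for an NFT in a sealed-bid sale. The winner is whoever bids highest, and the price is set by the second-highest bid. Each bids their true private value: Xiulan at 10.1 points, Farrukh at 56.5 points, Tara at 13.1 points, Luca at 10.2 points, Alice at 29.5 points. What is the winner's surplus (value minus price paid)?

Ranking the bids: Farrukh 56.5 points; Alice 29.5 points; Tara 13.1 points; Luca 10.2 points; Xiulan 10.1 points.
Farrukh wins with the top bid and pays the second-highest, 29.5 points.
Surplus = 56.5 points − 29.5 points = 27.0 points.

Winner's surplus: 27.0 points.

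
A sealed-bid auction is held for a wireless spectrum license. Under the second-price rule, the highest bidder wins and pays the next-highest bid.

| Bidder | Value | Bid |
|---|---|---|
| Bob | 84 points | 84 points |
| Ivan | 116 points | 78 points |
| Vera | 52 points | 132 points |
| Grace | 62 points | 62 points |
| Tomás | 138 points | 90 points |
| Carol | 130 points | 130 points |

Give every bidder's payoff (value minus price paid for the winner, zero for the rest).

Payoffs: Bob 0 points, Ivan 0 points, Vera -78 points, Grace 0 points, Tomás 0 points, Carol 0 points.

Sorted high to low: Vera 132 points, then Carol 130 points, then Tomás 90 points, then Bob 84 points, then Ivan 78 points, then Grace 62 points.
Vera has the top bid and wins; the price is the second-highest bid, 130 points.
Vera's payoff = 52 points − 130 points = -78 points. All other bidders lose, so their payoff is 0.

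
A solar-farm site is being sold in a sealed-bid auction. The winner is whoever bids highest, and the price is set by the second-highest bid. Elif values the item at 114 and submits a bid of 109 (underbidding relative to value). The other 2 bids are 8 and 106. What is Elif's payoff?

Payoff = 8.

Highest competing bid: 106.
Elif's bid 109 is the highest overall, so Elif wins and pays the second-highest bid, 106.
Payoff = value − price = 114 − 106 = 8.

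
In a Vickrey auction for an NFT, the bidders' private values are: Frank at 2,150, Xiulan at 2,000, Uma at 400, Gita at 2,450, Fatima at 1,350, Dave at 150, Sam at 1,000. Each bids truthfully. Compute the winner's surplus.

Ordered from highest: Gita 2,450 > Frank 2,150 > Xiulan 2,000 > Fatima 1,350 > Sam 1,000 > Uma 400 > Dave 150.
Gita wins with the top bid and pays the second-highest, 2,150.
Surplus = 2,450 − 2,150 = 300.

Winner's surplus: 300.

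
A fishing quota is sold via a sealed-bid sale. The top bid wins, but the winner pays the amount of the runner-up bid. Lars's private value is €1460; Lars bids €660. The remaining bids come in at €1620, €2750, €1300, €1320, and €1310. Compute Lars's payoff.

€0

Highest competing bid: €2750.
Lars's bid €660 is not the highest, so Lars loses, pays nothing, and earns zero payoff.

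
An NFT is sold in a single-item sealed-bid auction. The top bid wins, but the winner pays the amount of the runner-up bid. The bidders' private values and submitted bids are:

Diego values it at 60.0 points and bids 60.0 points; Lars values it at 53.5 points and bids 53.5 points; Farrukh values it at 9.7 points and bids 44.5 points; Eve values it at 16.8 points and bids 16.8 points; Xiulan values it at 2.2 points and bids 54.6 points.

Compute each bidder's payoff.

Sorted high to low: Diego 60.0 points > Xiulan 54.6 points > Lars 53.5 points > Farrukh 44.5 points > Eve 16.8 points.
Diego has the top bid and wins; the price is the second-highest bid, 54.6 points.
Diego's payoff = 60.0 points − 54.6 points = 5.4 points. All other bidders lose, so their payoff is 0.

Payoffs: Diego 5.4 points, Lars 0.0 points, Farrukh 0.0 points, Eve 0.0 points, Xiulan 0.0 points.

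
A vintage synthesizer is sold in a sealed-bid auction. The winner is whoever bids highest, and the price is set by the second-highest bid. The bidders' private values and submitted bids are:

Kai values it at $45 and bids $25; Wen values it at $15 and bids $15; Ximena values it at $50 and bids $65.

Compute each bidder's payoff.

Payoffs: Kai $0, Wen $0, Ximena $25.

Ranking the bids: Ximena $65 > Kai $25 > Wen $15.
Ximena has the top bid and wins; the price is the second-highest bid, $25.
Ximena's payoff = $50 − $25 = $25. All other bidders lose, so their payoff is 0.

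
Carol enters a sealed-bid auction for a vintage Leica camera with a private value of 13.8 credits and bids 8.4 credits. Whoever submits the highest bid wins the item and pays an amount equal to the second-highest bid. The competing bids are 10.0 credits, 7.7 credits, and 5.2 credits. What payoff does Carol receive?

0.0 credits

Highest competing bid: 10.0 credits.
Carol's bid 8.4 credits is not the highest, so Carol loses, pays nothing, and earns zero payoff.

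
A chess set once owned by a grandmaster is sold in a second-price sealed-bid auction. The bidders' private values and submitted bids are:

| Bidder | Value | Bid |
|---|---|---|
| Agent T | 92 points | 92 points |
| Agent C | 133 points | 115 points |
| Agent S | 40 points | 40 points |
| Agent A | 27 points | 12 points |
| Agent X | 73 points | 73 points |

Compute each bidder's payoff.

Payoffs: Agent T 0 points, Agent C 41 points, Agent S 0 points, Agent A 0 points, Agent X 0 points.

Ranking the bids: Agent C 115 points; Agent T 92 points; Agent X 73 points; Agent S 40 points; Agent A 12 points.
Agent C has the top bid and wins; the price is the second-highest bid, 92 points.
Agent C's payoff = 133 points − 92 points = 41 points. All other bidders lose, so their payoff is 0.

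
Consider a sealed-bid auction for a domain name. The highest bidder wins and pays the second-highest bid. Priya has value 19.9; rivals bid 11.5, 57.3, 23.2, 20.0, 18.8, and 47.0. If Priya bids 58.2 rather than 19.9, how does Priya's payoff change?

Payoff change: -37.4.

The highest competing bid is 57.3.
Bidding truthfully at 19.9: the top bid is 57.3 (a rival), so Priya loses. Payoff = 0.0.
Bidding 58.2: Priya has the top bid, wins, and pays the second-highest bid 57.3. Payoff = 19.9 − 57.3 = -37.4.
Change = -37.4 − 0.0 = -37.4.
Deviating from a truthful bid can only lose payoff in a second-price auction — never gain.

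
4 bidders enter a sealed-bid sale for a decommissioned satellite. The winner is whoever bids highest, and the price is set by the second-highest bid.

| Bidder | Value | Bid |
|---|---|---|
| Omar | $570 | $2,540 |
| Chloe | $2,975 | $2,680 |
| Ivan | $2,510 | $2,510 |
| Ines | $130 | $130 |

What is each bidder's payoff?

Sorted high to low: Chloe $2,680 > Omar $2,540 > Ivan $2,510 > Ines $130.
Chloe has the top bid and wins; the price is the second-highest bid, $2,540.
Chloe's payoff = $2,975 − $2,540 = $435. All other bidders lose, so their payoff is 0.

Omar $0, Chloe $435, Ivan $0, Ines $0.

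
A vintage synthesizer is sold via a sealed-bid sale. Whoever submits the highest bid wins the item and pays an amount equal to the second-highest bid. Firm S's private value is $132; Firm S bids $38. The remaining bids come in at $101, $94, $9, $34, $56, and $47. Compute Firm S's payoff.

Highest competing bid: $101.
Firm S's bid $38 is not the highest, so Firm S loses, pays nothing, and earns zero payoff.

Firm S's payoff: $0.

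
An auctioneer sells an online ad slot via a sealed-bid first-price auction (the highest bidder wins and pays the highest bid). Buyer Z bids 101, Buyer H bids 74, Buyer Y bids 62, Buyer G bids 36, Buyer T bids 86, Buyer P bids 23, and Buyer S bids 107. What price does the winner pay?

Ordered from highest: Buyer S 107, then Buyer Z 101, then Buyer T 86, then Buyer H 74, then Buyer Y 62, then Buyer G 36, then Buyer P 23.
Buyer S is the highest bidder, so Buyer S wins.
Under the first-price rule, the price is the highest bid: 107.

107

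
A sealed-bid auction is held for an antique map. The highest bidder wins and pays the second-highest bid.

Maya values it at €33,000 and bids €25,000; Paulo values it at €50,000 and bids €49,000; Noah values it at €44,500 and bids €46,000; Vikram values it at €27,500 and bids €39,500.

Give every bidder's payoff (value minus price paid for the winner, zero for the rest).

Payoffs: Maya €0, Paulo €4,000, Noah €0, Vikram €0.

Ranking the bids: Paulo €49,000, then Noah €46,000, then Vikram €39,500, then Maya €25,000.
Paulo has the top bid and wins; the price is the second-highest bid, €46,000.
Paulo's payoff = €50,000 − €46,000 = €4,000. All other bidders lose, so their payoff is 0.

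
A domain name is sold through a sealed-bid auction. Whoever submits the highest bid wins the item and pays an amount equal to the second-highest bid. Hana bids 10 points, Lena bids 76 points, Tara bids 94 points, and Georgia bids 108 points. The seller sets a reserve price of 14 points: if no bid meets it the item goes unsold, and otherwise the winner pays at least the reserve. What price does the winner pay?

94 points

Bids in descending order: Georgia 108 points, then Tara 94 points, then Lena 76 points, then Hana 10 points.
Georgia has the highest bid, so Georgia wins.
The second-highest bid is 94 points, which exceeds the reserve, so that sets the price.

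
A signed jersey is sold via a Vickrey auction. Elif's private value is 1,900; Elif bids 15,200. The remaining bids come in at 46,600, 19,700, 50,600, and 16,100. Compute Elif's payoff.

Highest competing bid: 50,600.
Elif's bid 15,200 is not the highest, so Elif loses, pays nothing, and earns zero payoff.

Payoff = 0.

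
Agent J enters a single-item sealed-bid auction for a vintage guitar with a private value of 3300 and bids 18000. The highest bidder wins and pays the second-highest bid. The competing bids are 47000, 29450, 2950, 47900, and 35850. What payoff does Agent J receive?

Payoff = 0.

Highest competing bid: 47900.
Agent J's bid 18000 is not the highest, so Agent J loses, pays nothing, and earns zero payoff.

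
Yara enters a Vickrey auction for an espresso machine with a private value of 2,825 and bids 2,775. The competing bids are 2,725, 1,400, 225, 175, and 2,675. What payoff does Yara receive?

Highest competing bid: 2,725.
Yara's bid 2,775 is the highest overall, so Yara wins and pays the second-highest bid, 2,725.
Payoff = value − price = 2,825 − 2,725 = 100.

Payoff = 100.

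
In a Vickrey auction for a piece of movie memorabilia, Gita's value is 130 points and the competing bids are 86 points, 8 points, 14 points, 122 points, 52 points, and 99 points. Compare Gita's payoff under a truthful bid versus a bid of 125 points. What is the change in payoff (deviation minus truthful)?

The highest competing bid is 122 points.
Bidding truthfully at 130 points: Gita has the top bid, wins, and pays the second-highest bid 122 points. Payoff = 130 points − 122 points = 8 points.
Bidding 125 points: Gita has the top bid, wins, and pays the second-highest bid 122 points. Payoff = 130 points − 122 points = 8 points.
Change = 8 points − 8 points = 0 points.
The bid only affects whether you win, not the price — here both bids land on the same side of the top rival bid, so the deviation is payoff-neutral.

0 points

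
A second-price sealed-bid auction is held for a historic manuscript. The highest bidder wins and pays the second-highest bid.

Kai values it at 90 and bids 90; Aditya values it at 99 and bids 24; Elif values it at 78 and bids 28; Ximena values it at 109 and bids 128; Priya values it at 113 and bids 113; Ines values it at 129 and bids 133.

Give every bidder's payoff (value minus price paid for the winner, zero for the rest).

Ordered from highest: Ines 133, then Ximena 128, then Priya 113, then Kai 90, then Elif 28, then Aditya 24.
Ines has the top bid and wins; the price is the second-highest bid, 128.
Ines's payoff = 129 − 128 = 1. All other bidders lose, so their payoff is 0.

Payoffs: Kai 0, Aditya 0, Elif 0, Ximena 0, Priya 0, Ines 1.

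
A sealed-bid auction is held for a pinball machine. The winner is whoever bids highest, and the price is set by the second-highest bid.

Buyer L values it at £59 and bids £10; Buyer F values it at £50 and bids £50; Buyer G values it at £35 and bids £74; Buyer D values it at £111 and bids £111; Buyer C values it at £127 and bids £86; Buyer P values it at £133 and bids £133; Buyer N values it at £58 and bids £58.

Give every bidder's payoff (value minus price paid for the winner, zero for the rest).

Bids in descending order: Buyer P £133 > Buyer D £111 > Buyer C £86 > Buyer G £74 > Buyer N £58 > Buyer F £50 > Buyer L £10.
Buyer P has the top bid and wins; the price is the second-highest bid, £111.
Buyer P's payoff = £133 − £111 = £22. All other bidders lose, so their payoff is 0.

Payoffs: Buyer L £0, Buyer F £0, Buyer G £0, Buyer D £0, Buyer C £0, Buyer P £22, Buyer N £0.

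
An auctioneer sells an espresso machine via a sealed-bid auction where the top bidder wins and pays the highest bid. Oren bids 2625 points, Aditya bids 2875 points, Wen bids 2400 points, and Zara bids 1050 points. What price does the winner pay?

Sorted high to low: Aditya 2875 points > Oren 2625 points > Wen 2400 points > Zara 1050 points.
Aditya is the highest bidder, so Aditya wins.
Under the first-price rule, the price is the highest bid: 2875 points.

Price paid: 2875 points.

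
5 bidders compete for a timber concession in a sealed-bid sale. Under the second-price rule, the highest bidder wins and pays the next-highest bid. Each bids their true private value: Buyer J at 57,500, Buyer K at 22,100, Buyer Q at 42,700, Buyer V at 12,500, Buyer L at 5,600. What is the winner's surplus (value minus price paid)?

Ordered from highest: Buyer J 57,500; Buyer Q 42,700; Buyer K 22,100; Buyer V 12,500; Buyer L 5,600.
Buyer J wins with the top bid and pays the second-highest, 42,700.
Surplus = 57,500 − 42,700 = 14,800.

Surplus = 14,800.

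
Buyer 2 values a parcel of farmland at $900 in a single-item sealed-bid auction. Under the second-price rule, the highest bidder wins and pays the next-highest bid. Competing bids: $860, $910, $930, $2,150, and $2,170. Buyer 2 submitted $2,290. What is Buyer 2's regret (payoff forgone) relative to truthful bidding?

The highest competing bid is $2,170.
Bidding truthfully at $900: the top bid is $2,170 (a rival), so Buyer 2 loses. Payoff = $0.
Bidding $2,290: Buyer 2 has the top bid, wins, and pays the second-highest bid $2,170. Payoff = $900 − $2,170 = -$1,270.
Regret = truthful payoff − actual payoff = $0 − -$1,270 = $1,270.

Payoff forgone: $1,270.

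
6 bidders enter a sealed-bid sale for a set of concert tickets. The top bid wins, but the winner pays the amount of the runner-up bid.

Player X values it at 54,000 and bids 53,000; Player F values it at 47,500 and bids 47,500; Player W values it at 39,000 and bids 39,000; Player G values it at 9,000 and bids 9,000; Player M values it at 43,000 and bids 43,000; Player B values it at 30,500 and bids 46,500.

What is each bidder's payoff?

Ranking the bids: Player X 53,000; Player F 47,500; Player B 46,500; Player M 43,000; Player W 39,000; Player G 9,000.
Player X has the top bid and wins; the price is the second-highest bid, 47,500.
Player X's payoff = 54,000 − 47,500 = 6,500. All other bidders lose, so their payoff is 0.

Player X 6,500, Player F 0, Player W 0, Player G 0, Player M 0, Player B 0.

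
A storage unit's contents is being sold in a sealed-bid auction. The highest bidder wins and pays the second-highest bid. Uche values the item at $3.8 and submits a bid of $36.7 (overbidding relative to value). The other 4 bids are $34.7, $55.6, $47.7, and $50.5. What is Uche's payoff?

Uche's payoff: $0.0.

Highest competing bid: $55.6.
Uche's bid $36.7 is not the highest, so Uche loses, pays nothing, and earns zero payoff.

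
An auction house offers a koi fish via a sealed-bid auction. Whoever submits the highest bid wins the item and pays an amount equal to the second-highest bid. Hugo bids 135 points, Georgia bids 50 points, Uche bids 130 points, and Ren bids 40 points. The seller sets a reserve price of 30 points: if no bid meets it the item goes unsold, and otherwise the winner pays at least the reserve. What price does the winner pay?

130 points

Sorted high to low: Hugo 135 points; Uche 130 points; Georgia 50 points; Ren 40 points.
Hugo has the highest bid, so Hugo wins.
The second-highest bid is 130 points, which exceeds the reserve, so that sets the price.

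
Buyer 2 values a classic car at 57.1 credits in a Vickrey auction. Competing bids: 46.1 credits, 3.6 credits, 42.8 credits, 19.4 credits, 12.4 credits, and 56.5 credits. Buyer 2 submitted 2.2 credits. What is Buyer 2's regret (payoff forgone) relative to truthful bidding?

The highest competing bid is 56.5 credits.
Bidding truthfully at 57.1 credits: Buyer 2 has the top bid, wins, and pays the second-highest bid 56.5 credits. Payoff = 57.1 credits − 56.5 credits = 0.6 credits.
Bidding 2.2 credits: the top bid is 56.5 credits (a rival), so Buyer 2 loses. Payoff = 0.0 credits.
Regret = truthful payoff − actual payoff = 0.6 credits − 0.0 credits = 0.6 credits.
Deviating from a truthful bid can only lose payoff in a second-price auction — never gain.

Regret: 0.6 credits.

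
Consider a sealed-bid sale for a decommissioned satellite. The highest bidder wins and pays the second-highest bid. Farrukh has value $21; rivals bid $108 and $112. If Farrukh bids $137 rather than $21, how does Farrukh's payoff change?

The highest competing bid is $112.
Bidding truthfully at $21: the top bid is $112 (a rival), so Farrukh loses. Payoff = $0.
Bidding $137: Farrukh has the top bid, wins, and pays the second-highest bid $112. Payoff = $21 − $112 = -$91.
Change = -$91 − $0 = -$91.

Payoff change: -$91.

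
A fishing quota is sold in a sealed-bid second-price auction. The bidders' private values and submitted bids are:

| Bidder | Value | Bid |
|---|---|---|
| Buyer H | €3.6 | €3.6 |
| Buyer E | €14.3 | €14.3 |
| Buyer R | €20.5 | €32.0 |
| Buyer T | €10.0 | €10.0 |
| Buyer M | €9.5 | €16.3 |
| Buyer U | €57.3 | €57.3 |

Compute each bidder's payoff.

Sorted high to low: Buyer U €57.3 > Buyer R €32.0 > Buyer M €16.3 > Buyer E €14.3 > Buyer T €10.0 > Buyer H €3.6.
Buyer U has the top bid and wins; the price is the second-highest bid, €32.0.
Buyer U's payoff = €57.3 − €32.0 = €25.3. All other bidders lose, so their payoff is 0.

Buyer H €0.0, Buyer E €0.0, Buyer R €0.0, Buyer T €0.0, Buyer M €0.0, Buyer U €25.3.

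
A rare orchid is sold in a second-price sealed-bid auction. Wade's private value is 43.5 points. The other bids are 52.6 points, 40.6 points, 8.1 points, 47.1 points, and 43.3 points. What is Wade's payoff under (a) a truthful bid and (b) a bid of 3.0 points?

Truthful: 0.0 points; alternative: 0.0 points.

The highest competing bid is 52.6 points.
Bidding truthfully at 43.5 points: the top bid is 52.6 points (a rival), so Wade loses. Payoff = 0.0 points.
Bidding 3.0 points: the top bid is 52.6 points (a rival), so Wade loses. Payoff = 0.0 points.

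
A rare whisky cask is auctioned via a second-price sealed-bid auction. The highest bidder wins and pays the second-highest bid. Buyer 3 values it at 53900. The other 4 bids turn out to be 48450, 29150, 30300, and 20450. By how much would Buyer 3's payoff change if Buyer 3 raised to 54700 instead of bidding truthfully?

The highest competing bid is 48450.
Bidding truthfully at 53900: Buyer 3 has the top bid, wins, and pays the second-highest bid 48450. Payoff = 53900 − 48450 = 5450.
Bidding 54700: Buyer 3 has the top bid, wins, and pays the second-highest bid 48450. Payoff = 53900 − 48450 = 5450.
Change = 5450 − 5450 = 0.

Change in payoff: 0.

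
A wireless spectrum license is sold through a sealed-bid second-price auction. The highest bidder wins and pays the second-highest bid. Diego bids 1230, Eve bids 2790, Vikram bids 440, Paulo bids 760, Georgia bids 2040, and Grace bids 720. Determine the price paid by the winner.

Ordered from highest: Eve 2790; Georgia 2040; Diego 1230; Paulo 760; Grace 720; Vikram 440.
Eve has the highest bid, so Eve wins.
The second-highest bid is 2040, so that is what Eve pays.

The winner pays 2040.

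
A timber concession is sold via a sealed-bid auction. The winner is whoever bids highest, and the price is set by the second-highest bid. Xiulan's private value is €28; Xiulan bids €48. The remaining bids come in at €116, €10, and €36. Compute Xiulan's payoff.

Highest competing bid: €116.
Xiulan's bid €48 is not the highest, so Xiulan loses, pays nothing, and earns zero payoff.

€0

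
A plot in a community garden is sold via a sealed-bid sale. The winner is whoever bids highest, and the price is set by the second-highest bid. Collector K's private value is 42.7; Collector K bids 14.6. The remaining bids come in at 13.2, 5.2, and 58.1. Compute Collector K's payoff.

0.0

Highest competing bid: 58.1.
Collector K's bid 14.6 is not the highest, so Collector K loses, pays nothing, and earns zero payoff.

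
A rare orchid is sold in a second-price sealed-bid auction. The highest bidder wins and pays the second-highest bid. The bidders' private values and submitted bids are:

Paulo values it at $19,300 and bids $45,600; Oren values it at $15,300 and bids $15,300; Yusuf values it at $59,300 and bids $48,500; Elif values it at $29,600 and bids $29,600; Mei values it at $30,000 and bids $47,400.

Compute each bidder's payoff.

Bids in descending order: Yusuf $48,500 > Mei $47,400 > Paulo $45,600 > Elif $29,600 > Oren $15,300.
Yusuf has the top bid and wins; the price is the second-highest bid, $47,400.
Yusuf's payoff = $59,300 − $47,400 = $11,900. All other bidders lose, so their payoff is 0.

Payoffs: Paulo $0, Oren $0, Yusuf $11,900, Elif $0, Mei $0.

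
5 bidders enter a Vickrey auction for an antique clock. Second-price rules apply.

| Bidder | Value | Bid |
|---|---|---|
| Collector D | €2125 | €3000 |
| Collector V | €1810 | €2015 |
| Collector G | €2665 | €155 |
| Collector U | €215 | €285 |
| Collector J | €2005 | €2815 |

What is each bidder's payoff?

Collector D -€690, Collector V €0, Collector G €0, Collector U €0, Collector J €0.

Ranking the bids: Collector D €3000; Collector J €2815; Collector V €2015; Collector U €285; Collector G €155.
Collector D has the top bid and wins; the price is the second-highest bid, €2815.
Collector D's payoff = €2125 − €2815 = -€690. All other bidders lose, so their payoff is 0.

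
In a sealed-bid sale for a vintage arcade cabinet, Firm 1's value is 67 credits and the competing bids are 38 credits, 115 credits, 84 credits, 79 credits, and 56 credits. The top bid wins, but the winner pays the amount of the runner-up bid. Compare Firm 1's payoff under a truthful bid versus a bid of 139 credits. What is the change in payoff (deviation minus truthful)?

-48 credits

The highest competing bid is 115 credits.
Bidding truthfully at 67 credits: the top bid is 115 credits (a rival), so Firm 1 loses. Payoff = 0 credits.
Bidding 139 credits: Firm 1 has the top bid, wins, and pays the second-highest bid 115 credits. Payoff = 67 credits − 115 credits = -48 credits.
Change = -48 credits − 0 credits = -48 credits.
Deviating from a truthful bid can only lose payoff in a second-price auction — never gain.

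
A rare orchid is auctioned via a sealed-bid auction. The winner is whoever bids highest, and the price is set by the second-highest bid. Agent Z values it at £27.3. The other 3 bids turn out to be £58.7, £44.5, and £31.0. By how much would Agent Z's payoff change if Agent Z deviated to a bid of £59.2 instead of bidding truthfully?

Change in payoff: -£31.4.

The highest competing bid is £58.7.
Bidding truthfully at £27.3: the top bid is £58.7 (a rival), so Agent Z loses. Payoff = £0.0.
Bidding £59.2: Agent Z has the top bid, wins, and pays the second-highest bid £58.7. Payoff = £27.3 − £58.7 = -£31.4.
Change = -£31.4 − £0.0 = -£31.4.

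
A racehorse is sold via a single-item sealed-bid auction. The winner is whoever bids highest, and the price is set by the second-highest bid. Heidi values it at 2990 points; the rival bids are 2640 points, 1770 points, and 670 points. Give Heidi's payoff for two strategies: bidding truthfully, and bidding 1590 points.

Truthful: 350 points; alternative: 0 points.

The highest competing bid is 2640 points.
Bidding truthfully at 2990 points: Heidi has the top bid, wins, and pays the second-highest bid 2640 points. Payoff = 2990 points − 2640 points = 350 points.
Bidding 1590 points: the top bid is 2640 points (a rival), so Heidi loses. Payoff = 0 points.
Deviating from a truthful bid can only lose payoff in a second-price auction — never gain.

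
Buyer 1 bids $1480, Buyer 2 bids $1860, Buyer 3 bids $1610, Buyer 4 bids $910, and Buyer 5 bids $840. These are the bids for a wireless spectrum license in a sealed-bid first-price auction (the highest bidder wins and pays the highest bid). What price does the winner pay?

Price paid: $1860.

Ranking the bids: Buyer 2 $1860 > Buyer 3 $1610 > Buyer 1 $1480 > Buyer 4 $910 > Buyer 5 $840.
Buyer 2 is the highest bidder, so Buyer 2 wins.
Under the first-price rule, the price is the highest bid: $1860.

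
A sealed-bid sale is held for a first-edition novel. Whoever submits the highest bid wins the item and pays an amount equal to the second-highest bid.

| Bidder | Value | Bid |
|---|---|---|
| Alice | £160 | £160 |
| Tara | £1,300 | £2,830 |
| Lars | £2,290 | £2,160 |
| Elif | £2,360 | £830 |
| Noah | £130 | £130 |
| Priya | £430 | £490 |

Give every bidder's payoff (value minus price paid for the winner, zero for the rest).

Payoffs: Alice £0, Tara -£860, Lars £0, Elif £0, Noah £0, Priya £0.

Bids in descending order: Tara £2,830 > Lars £2,160 > Elif £830 > Priya £490 > Alice £160 > Noah £130.
Tara has the top bid and wins; the price is the second-highest bid, £2,160.
Tara's payoff = £1,300 − £2,160 = -£860. All other bidders lose, so their payoff is 0.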